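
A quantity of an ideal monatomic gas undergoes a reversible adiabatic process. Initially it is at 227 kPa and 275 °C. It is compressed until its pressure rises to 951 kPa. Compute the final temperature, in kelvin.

T₂ ≈ 972 K

Adiabatic: T₂/T₁ = (P₂/P₁)^((γ−1)/γ).
For a monatomic ideal gas γ = 5/3, so (γ−1)/γ = 2/5.
T₁ = 275 °C = 548.1 K.
T₂ = 548.1 × (951/227)^(2/5) = 972.2 K.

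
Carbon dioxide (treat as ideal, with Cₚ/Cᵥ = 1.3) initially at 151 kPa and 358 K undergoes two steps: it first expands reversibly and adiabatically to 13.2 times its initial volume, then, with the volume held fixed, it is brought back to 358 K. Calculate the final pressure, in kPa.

P₃ ≈ 11.4 kPa

Adiabatic step (PV^γ = const): P₂ = 151×(1/13.2)^(1.3) = 5.275 kPa; T₂ = 358×(1/13.2)^(0.3) = 165.1 K.
Isochoric: P₃ = P₂(T₃/T₂) = 5.275 × (358/165.1) = 11.44 kPa.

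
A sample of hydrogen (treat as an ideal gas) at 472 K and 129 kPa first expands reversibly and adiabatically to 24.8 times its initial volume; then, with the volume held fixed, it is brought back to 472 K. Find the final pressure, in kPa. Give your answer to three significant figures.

For a diatomic ideal gas γ = 7/5.
Adiabatic step (PV^γ = const): P₂ = 129×(1/24.8)^(7/5) = 1.44 kPa; T₂ = 472×(1/24.8)^(2/5) = 130.7 K.
Isochoric: P₃ = P₂(T₃/T₂) = 1.44 × (472/130.7) = 5.202 kPa.

P₃ ≈ 5.20 kPa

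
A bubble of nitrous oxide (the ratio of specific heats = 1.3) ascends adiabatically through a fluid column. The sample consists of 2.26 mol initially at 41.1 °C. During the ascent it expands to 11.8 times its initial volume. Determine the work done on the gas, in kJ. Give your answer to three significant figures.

For a reversible adiabat TV^(γ−1) is constant, so T₂ = T₁ (V₁/V₂)^(γ−1).
T₁ = 41.1 °C = 314.2 K.
T₂ = 314.2 × (1/11.8)^(0.3) = 149.9 K.
Q = 0, so ΔU = W_on_gas = nCᵥΔT with Cᵥ = R/(γ−1) = 27.71 J/(mol·K).
ΔU = 2.26 × 27.71 × (149.9 − 314.2) = -10300 J.

W ≈ -10.3 kJ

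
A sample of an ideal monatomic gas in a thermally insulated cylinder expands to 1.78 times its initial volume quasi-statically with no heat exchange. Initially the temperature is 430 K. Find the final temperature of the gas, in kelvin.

T₂ ≈ 293 K

Adiabatic: T₁V₁^(γ−1) = T₂V₂^(γ−1) ⇒ T₂ = T₁ (V₁/V₂)^(γ−1).
For a monatomic ideal gas γ = 5/3, so γ−1 = 2/3.
T₂ = 430 × (1/1.78)^(2/3) = 292.8 K.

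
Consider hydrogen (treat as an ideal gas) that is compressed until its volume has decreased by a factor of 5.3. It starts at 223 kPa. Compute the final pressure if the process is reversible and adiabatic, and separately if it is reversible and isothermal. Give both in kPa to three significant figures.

adiabatic: 2300 kPa; isothermal: 1180 kPa

For a diatomic ideal gas γ = 7/5.
Isothermal: P₂ = P₁(V₁/V₂) = 223×5.3 = 1182 kPa.
Adiabatic: P₂ = P₁(V₁/V₂)^γ = 223×5.3^(7/5) = 2303 kPa.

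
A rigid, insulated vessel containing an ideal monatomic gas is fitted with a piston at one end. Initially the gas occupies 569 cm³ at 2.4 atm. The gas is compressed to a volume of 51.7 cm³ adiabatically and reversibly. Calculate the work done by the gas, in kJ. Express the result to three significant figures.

γ = 5/3 for a monatomic ideal gas.
P₂ = P₁(V₁/V₂)^γ = 2.4×(569/51.7)^(5/3) = 130.7 atm.
For a reversible adiabat, W_by_gas = (P₁V₁ − P₂V₂)/(γ−1).
W_by = (243200×0.000569 − 1.324×10^7×5.17×10^-5) / (2/3) = -819.4 J.

W ≈ -0.819 kJ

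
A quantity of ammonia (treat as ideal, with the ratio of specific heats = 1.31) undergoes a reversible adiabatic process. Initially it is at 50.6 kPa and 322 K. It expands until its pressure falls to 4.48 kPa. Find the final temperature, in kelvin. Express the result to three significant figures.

T₂ ≈ 181 K

Along an adiabat T P^((1−γ)/γ) is constant, so T₂ = T₁ (P₂/P₁)^((γ−1)/γ).
T₂ = 322 × (4.48/50.6)^(0.237) = 181.4 K.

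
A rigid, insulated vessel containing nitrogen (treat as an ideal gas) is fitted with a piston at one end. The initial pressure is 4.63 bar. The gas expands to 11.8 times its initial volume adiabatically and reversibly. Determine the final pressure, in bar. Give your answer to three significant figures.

P₂ ≈ 0.146 bar

Adiabatic: P₁V₁^γ = P₂V₂^γ ⇒ P₂ = P₁ (V₁/V₂)^γ.
For a diatomic ideal gas γ = 7/5.
P₂ = 4.63 × (1/11.8)^(7/5) = 0.1462 bar.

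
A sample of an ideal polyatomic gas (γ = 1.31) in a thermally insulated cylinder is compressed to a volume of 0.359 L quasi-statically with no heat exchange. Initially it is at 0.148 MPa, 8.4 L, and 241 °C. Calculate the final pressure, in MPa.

P₂ ≈ 9.20 MPa

Adiabatic: P₁V₁^γ = P₂V₂^γ ⇒ P₂ = P₁ (V₁/V₂)^γ.
P₂ = 0.148 × (8.4/0.359)^(1.31) = 9.202 MPa.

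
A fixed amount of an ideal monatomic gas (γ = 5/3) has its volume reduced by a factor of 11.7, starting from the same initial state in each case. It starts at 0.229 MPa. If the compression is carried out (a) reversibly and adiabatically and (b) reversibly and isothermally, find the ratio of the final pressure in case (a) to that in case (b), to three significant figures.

P_adiabatic / P_isothermal ≈ 5.15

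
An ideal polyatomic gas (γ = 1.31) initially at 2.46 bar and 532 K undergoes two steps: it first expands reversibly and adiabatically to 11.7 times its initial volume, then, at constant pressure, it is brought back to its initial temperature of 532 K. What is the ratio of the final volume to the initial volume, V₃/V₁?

Adiabatic step: V₂/V₁ = 11.7; T₂ = T₁·(1/11.7)^(0.31) = 248.2 K.
Isobaric step: V₃/V₂ = T₃/T₂ = 532/248.2.
V₃/V₁ = (V₂/V₁)(V₃/V₂) = 11.7 × (532/248.2) = 25.08.

V₃/V₁ ≈ 25.1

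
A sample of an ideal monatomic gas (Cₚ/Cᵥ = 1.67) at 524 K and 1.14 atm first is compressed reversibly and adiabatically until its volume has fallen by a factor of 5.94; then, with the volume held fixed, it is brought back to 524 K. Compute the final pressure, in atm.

P₃ ≈ 6.77 atm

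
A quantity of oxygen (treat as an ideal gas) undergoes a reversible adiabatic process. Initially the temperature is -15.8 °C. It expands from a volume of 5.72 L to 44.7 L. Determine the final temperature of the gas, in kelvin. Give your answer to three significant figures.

T₂ ≈ 113 K

Adiabatic: T₁V₁^(γ−1) = T₂V₂^(γ−1) ⇒ T₂ = T₁ (V₁/V₂)^(γ−1).
For a diatomic ideal gas γ = 7/5, so γ−1 = 2/5.
T₁ = -15.8 °C = 257.3 K.
T₂ = 257.3 × (5.72/44.7)^(2/5) = 113.1 K.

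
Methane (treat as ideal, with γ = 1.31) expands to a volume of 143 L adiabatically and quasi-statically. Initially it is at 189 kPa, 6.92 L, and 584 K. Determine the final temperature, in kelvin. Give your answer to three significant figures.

Adiabatic: T₁V₁^(γ−1) = T₂V₂^(γ−1) ⇒ T₂ = T₁ (V₁/V₂)^(γ−1).
T₂ = 584 × (6.92/143)^(0.31) = 228.4 K.

T₂ ≈ 228 K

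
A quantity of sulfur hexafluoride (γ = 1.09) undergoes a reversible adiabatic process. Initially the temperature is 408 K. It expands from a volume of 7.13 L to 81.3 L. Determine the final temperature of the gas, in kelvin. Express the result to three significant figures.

Adiabatic: T₁V₁^(γ−1) = T₂V₂^(γ−1) ⇒ T₂ = T₁ (V₁/V₂)^(γ−1).
T₂ = 408 × (7.13/81.3)^(0.09) = 327.7 K.

T₂ ≈ 328 K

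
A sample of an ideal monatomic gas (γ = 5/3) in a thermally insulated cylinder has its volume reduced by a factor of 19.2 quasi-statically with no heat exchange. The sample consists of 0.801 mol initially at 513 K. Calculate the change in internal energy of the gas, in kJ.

Adiabatic: T₁V₁^(γ−1) = T₂V₂^(γ−1) ⇒ T₂ = T₁ (V₁/V₂)^(γ−1).
T₂ = 513 × 19.2^(2/3) = 3678 K.
Q = 0, so ΔU = W_on_gas = nCᵥΔT with Cᵥ = R/(γ−1) = 12.47 J/(mol·K).
ΔU = 0.801 × 12.47 × (3678 − 513) = 31620 J.

ΔU ≈ 31.6 kJ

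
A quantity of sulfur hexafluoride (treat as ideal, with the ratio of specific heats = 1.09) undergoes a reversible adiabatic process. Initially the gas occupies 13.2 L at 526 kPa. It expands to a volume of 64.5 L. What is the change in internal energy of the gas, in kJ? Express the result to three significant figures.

ΔU ≈ -10.3 kJ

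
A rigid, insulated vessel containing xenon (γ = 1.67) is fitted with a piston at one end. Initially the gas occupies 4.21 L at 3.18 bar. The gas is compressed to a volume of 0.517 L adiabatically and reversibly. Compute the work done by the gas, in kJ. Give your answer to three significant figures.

P₂ = P₁(V₁/V₂)^γ = 3.18×(4.21/0.517)^(1.67) = 105.5 bar.
For a reversible adiabat, W_by_gas = (P₁V₁ − P₂V₂)/(γ−1).
W_by = (318000×0.00421 − 1.055×10^7×0.000517) / (0.67) = -6146 J.

W ≈ -6.15 kJ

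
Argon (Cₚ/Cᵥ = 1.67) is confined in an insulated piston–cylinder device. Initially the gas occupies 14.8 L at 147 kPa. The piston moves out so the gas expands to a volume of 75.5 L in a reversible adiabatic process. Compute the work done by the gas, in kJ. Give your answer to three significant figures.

W ≈ 2.16 kJ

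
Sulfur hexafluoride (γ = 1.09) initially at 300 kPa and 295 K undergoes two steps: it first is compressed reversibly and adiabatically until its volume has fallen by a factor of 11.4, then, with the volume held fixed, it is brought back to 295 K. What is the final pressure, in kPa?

P₃ ≈ 3420 kPa

Adiabatic step (PV^γ = const): P₂ = 300×11.4^(1.09) = 4257 kPa; T₂ = 295×11.4^(0.09) = 367.2 K.
Isochoric: P₃ = P₂(T₃/T₂) = 4257 × (295/367.2) = 3420 kPa.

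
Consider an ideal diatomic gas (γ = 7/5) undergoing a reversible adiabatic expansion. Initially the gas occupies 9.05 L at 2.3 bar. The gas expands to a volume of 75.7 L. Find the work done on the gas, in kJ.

W ≈ -2.98 kJ

P₂ = P₁(V₁/V₂)^γ = 2.3×(9.05/75.7)^(7/5) = 0.1176 bar.
For a reversible adiabat, W_by_gas = (P₁V₁ − P₂V₂)/(γ−1).
W_by = (230000×0.00905 − 11760×0.0757) / (2/5) = 2979 J.
W_on_gas = −W_by = -2979 J.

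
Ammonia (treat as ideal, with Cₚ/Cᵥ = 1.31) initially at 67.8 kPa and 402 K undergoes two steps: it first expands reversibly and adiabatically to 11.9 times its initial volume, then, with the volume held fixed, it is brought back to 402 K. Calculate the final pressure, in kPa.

P₃ ≈ 5.70 kPa

Adiabatic step (PV^γ = const): P₂ = 67.8×(1/11.9)^(1.31) = 2.644 kPa; T₂ = 402×(1/11.9)^(0.31) = 186.6 K.
Isochoric: P₃ = P₂(T₃/T₂) = 2.644 × (402/186.6) = 5.697 kPa.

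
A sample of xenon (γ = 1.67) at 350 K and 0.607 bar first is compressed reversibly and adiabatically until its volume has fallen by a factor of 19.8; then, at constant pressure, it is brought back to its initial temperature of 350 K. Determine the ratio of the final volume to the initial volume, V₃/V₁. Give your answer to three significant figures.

Adiabatic step: V₂/V₁ = 0.05051; T₂ = T₁·19.8^(0.67) = 2587 K.
Isobaric step: V₃/V₂ = T₃/T₂ = 350/2587.
V₃/V₁ = (V₂/V₁)(V₃/V₂) = 0.05051 × (350/2587) = 0.006832.

V₃/V₁ ≈ 0.00683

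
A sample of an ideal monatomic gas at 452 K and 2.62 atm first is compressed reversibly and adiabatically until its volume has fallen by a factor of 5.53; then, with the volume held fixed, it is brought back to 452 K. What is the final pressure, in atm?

For a monatomic ideal gas γ = 5/3.
Adiabatic step (PV^γ = const): P₂ = 2.62×5.53^(5/3) = 45.31 atm; T₂ = 452×5.53^(2/3) = 1413 K.
Isochoric: P₃ = P₂(T₃/T₂) = 45.31 × (452/1413) = 14.49 atm.

P₃ ≈ 14.5 atm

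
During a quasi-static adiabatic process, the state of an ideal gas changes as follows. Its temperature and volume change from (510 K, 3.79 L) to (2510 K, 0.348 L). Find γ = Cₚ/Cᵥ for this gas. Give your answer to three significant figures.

TV^(γ−1) = const ⇒ γ − 1 = ln(T₂/T₁) / ln(V₁/V₂).
γ = 1 + ln(2510/510) / ln(3.79/0.348) = 1.667.

γ ≈ 1.67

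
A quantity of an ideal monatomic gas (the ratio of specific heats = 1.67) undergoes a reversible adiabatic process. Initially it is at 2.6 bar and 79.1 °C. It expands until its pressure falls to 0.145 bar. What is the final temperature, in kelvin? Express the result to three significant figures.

T₂ ≈ 111 K

Adiabatic: T₂/T₁ = (P₂/P₁)^((γ−1)/γ).
T₁ = 79.1 °C = 352.2 K.
T₂ = 352.2 × (0.145/2.6)^(0.401) = 110.6 K.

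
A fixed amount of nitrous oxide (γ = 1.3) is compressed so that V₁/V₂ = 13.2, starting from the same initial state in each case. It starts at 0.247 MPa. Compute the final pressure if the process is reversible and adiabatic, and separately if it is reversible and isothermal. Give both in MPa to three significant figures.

Isothermal: P₂ = P₁(V₁/V₂) = 0.247×13.2 = 3.26 MPa.
Adiabatic: P₂ = P₁(V₁/V₂)^γ = 0.247×13.2^(1.3) = 7.07 MPa.

adiabatic: 7.07 MPa; isothermal: 3.26 MPa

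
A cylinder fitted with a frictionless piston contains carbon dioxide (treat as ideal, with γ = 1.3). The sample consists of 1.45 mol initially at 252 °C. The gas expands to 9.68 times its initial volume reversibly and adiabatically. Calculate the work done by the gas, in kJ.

W ≈ 10.4 kJ

Adiabatic: T₁V₁^(γ−1) = T₂V₂^(γ−1) ⇒ T₂ = T₁ (V₁/V₂)^(γ−1).
T₁ = 252 °C = 525.1 K.
T₂ = 525.1 × (1/9.68)^(0.3) = 265.8 K.
Q = 0, so ΔU = W_on_gas = nCᵥΔT with Cᵥ = R/(γ−1) = 27.71 J/(mol·K).
ΔU = 1.45 × 27.71 × (265.8 − 525.1) = -10420 J.
Work done by the gas = −ΔU = 10420 J.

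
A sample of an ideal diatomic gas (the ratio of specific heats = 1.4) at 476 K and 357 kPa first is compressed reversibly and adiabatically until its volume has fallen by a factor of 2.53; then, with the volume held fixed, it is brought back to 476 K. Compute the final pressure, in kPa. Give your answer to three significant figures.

Adiabatic step (PV^γ = const): P₂ = 357×2.53^(1.4) = 1309 kPa; T₂ = 476×2.53^(0.4) = 690 K.
Isochoric: P₃ = P₂(T₃/T₂) = 1309 × (476/690) = 903.2 kPa.

P₃ ≈ 903 kPa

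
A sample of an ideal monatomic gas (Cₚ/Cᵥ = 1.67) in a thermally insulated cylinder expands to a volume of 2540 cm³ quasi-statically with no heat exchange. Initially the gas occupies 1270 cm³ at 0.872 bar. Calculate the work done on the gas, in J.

W ≈ -61.4 J

P₂ = P₁(V₁/V₂)^γ = 0.872×(1270/2540)^(1.67) = 0.274 bar.
For a reversible adiabat, W_by_gas = (P₁V₁ − P₂V₂)/(γ−1).
W_by = (87200×0.00127 − 27400×0.00254) / (0.67) = 61.4 J.
W_on_gas = −W_by = -61.4 J.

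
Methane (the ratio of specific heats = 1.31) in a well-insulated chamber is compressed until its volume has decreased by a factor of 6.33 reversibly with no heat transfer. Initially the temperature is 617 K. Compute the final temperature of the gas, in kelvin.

For a reversible adiabat TV^(γ−1) is constant, so T₂ = T₁ (V₁/V₂)^(γ−1).
T₂ = 617 × 6.33^(0.31) = 1093 K.

T₂ ≈ 1090 K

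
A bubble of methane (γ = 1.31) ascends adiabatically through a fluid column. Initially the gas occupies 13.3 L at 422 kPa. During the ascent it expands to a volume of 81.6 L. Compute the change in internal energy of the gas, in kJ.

P₂ = P₁(V₁/V₂)^γ = 422×(13.3/81.6)^(1.31) = 39.2 kPa.
For a reversible adiabat, W_by_gas = (P₁V₁ − P₂V₂)/(γ−1).
W_by = (422000×0.0133 − 39200×0.0816) / (0.31) = 7788 J.
Q = 0 ⇒ ΔU = −W_by = -7788 J.

ΔU ≈ -7.79 kJ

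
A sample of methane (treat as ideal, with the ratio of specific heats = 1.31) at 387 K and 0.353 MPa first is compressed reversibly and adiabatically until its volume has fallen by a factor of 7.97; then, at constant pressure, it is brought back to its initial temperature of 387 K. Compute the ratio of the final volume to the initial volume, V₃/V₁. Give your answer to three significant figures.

V₃/V₁ ≈ 0.0659

Adiabatic step: V₂/V₁ = 0.1255; T₂ = T₁·7.97^(0.31) = 736.5 K.
Isobaric step: V₃/V₂ = T₃/T₂ = 387/736.5.
V₃/V₁ = (V₂/V₁)(V₃/V₂) = 0.1255 × (387/736.5) = 0.06593.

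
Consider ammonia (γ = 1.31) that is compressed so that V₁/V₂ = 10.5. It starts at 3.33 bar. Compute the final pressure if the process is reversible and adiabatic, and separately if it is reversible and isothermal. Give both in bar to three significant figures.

Isothermal: P₂ = P₁(V₁/V₂) = 3.33×10.5 = 34.97 bar.
Adiabatic: P₂ = P₁(V₁/V₂)^γ = 3.33×10.5^(1.31) = 72.48 bar.

adiabatic: 72.5 bar; isothermal: 35.0 bar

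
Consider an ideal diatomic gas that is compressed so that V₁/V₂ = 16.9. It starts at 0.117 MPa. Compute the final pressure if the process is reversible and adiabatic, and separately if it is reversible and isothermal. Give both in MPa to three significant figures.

For a diatomic ideal gas γ = 7/5.
Isothermal: P₂ = P₁(V₁/V₂) = 0.117×16.9 = 1.977 MPa.
Adiabatic: P₂ = P₁(V₁/V₂)^γ = 0.117×16.9^(7/5) = 6.127 MPa.

adiabatic: 6.13 MPa; isothermal: 1.98 MPa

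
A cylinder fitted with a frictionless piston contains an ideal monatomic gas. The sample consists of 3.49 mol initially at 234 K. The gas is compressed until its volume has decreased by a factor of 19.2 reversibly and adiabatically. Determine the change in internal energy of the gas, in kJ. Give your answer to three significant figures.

ΔU ≈ 62.8 kJ

For a reversible adiabat TV^(γ−1) is constant, so T₂ = T₁ (V₁/V₂)^(γ−1).
γ = 5/3 for a monatomic ideal gas, so γ−1 = 2/3.
T₂ = 234 × 19.2^(2/3) = 1678 K.
Q = 0, so ΔU = W_on_gas = nCᵥΔT with Cᵥ = R/(γ−1) = 12.47 J/(mol·K).
ΔU = 3.49 × 12.47 × (1678 − 234) = 62840 J.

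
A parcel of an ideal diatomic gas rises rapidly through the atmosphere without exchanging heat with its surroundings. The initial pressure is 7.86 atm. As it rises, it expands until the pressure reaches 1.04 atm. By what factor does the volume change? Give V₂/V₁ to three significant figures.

V₂/V₁ ≈ 4.24

From PV^γ = const, V₂/V₁ = (P₁/P₂)^(1/γ).
For a diatomic ideal gas γ = 7/5.
V₂/V₁ = (7.86/1.04)^(5/7) = 4.241.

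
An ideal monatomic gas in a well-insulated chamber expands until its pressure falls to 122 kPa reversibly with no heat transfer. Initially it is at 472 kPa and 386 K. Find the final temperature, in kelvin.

T₂ ≈ 225 K

Along an adiabat T P^((1−γ)/γ) is constant, so T₂ = T₁ (P₂/P₁)^((γ−1)/γ).
For a monatomic ideal gas γ = 5/3, so (γ−1)/γ = 2/5.
T₂ = 386 × (122/472)^(2/5) = 224.7 K.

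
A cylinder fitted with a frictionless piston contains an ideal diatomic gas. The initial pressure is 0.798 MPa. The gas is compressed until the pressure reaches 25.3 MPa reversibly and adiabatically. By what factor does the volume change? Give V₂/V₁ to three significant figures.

From PV^γ = const, V₂/V₁ = (P₁/P₂)^(1/γ).
For a diatomic ideal gas γ = 7/5.
V₂/V₁ = (0.798/25.3)^(5/7) = 0.08468.

V₂/V₁ ≈ 0.0847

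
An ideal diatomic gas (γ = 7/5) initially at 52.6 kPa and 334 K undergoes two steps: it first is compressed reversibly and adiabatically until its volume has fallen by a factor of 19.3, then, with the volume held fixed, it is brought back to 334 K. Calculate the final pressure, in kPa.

Adiabatic step (PV^γ = const): P₂ = 52.6×19.3^(7/5) = 3317 kPa; T₂ = 334×19.3^(2/5) = 1091 K.
Isochoric: P₃ = P₂(T₃/T₂) = 3317 × (334/1091) = 1015 kPa.

P₃ ≈ 1020 kPa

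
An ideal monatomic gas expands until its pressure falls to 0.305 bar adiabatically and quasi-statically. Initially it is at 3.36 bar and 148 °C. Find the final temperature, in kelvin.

Along an adiabat T P^((1−γ)/γ) is constant, so T₂ = T₁ (P₂/P₁)^((γ−1)/γ).
For a monatomic ideal gas γ = 5/3, so (γ−1)/γ = 2/5.
T₁ = 148 °C = 421.1 K.
T₂ = 421.1 × (0.305/3.36)^(2/5) = 161.3 K.

T₂ ≈ 161 K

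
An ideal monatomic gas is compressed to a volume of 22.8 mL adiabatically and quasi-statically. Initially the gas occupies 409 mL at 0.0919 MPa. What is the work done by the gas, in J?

W ≈ -330 J

γ = 5/3 for a monatomic ideal gas.
P₂ = P₁(V₁/V₂)^γ = 0.0919×(409/22.8)^(5/3) = 11.3 MPa.
For a reversible adiabat, W_by_gas = (P₁V₁ − P₂V₂)/(γ−1).
W_by = (91900×0.000409 − 1.13×10^7×2.28×10^-5) / (2/3) = -330 J.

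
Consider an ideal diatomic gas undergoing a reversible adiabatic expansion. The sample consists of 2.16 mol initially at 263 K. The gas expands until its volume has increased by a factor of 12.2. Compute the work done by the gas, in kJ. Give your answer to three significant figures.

W ≈ 7.47 kJ

Adiabatic: T₁V₁^(γ−1) = T₂V₂^(γ−1) ⇒ T₂ = T₁ (V₁/V₂)^(γ−1).
γ = 7/5 for a diatomic ideal gas, so γ−1 = 2/5.
T₂ = 263 × (1/12.2)^(2/5) = 96.7 K.
Q = 0, so ΔU = W_on_gas = nCᵥΔT with Cᵥ = R/(γ−1) = 20.79 J/(mol·K).
ΔU = 2.16 × 20.79 × (96.7 − 263) = -7466 J.
Work done by the gas = −ΔU = 7466 J.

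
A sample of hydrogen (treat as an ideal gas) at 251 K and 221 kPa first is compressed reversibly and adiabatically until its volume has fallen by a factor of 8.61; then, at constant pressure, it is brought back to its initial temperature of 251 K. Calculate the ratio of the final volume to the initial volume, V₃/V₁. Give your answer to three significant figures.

V₃/V₁ ≈ 0.0491

For a diatomic ideal gas γ = 7/5.
Adiabatic step: V₂/V₁ = 0.1161; T₂ = T₁·8.61^(2/5) = 593.8 K.
Isobaric step: V₃/V₂ = T₃/T₂ = 251/593.8.
V₃/V₁ = (V₂/V₁)(V₃/V₂) = 0.1161 × (251/593.8) = 0.04909.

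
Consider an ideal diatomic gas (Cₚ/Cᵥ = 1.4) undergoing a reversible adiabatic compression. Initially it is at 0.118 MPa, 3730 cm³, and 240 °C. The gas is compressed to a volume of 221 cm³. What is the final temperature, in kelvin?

T₂ ≈ 1590 K

Adiabatic: T₁V₁^(γ−1) = T₂V₂^(γ−1) ⇒ T₂ = T₁ (V₁/V₂)^(γ−1).
T₁ = 240 °C = 513.1 K.
T₂ = 513.1 × (3730/221)^(0.4) = 1589 K.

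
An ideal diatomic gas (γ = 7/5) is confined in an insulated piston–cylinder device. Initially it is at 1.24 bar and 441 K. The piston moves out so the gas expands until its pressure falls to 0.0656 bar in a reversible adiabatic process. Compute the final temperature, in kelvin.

T₂ ≈ 190 K

Along an adiabat T P^((1−γ)/γ) is constant, so T₂ = T₁ (P₂/P₁)^((γ−1)/γ).
T₂ = 441 × (0.0656/1.24)^(2/7) = 190.4 K.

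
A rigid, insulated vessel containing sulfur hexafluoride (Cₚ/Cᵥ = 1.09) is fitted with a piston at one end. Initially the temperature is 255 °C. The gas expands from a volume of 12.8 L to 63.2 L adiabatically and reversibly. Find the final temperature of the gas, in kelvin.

T₂ ≈ 457 K

Adiabatic: T₁V₁^(γ−1) = T₂V₂^(γ−1) ⇒ T₂ = T₁ (V₁/V₂)^(γ−1).
T₁ = 255 °C = 528.1 K.
T₂ = 528.1 × (12.8/63.2)^(0.09) = 457.4 K.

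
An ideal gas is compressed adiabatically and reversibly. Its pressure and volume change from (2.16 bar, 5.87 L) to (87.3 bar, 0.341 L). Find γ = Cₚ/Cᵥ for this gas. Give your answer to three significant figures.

PV^γ = const ⇒ γ = ln(P₂/P₁) / ln(V₁/V₂).
γ = ln(87.3/2.16) / ln(5.87/0.341) = 1.3.

γ ≈ 1.30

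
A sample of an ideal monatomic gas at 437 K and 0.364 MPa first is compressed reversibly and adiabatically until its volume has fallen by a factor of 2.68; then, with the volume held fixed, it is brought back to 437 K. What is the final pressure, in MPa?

P₃ ≈ 0.976 MPa

For a monatomic ideal gas γ = 5/3.
Adiabatic step (PV^γ = const): P₂ = 0.364×2.68^(5/3) = 1.882 MPa; T₂ = 437×2.68^(2/3) = 843.1 K.
Isochoric: P₃ = P₂(T₃/T₂) = 1.882 × (437/843.1) = 0.9755 MPa.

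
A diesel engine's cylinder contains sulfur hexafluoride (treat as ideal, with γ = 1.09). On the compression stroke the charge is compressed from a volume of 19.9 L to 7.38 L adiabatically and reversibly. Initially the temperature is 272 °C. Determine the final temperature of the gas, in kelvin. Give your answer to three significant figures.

T₂ ≈ 596 K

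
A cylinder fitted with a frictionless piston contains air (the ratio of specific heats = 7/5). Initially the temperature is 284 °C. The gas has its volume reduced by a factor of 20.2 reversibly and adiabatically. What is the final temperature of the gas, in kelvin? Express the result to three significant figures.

T₂ ≈ 1850 K

Adiabatic: T₁V₁^(γ−1) = T₂V₂^(γ−1) ⇒ T₂ = T₁ (V₁/V₂)^(γ−1).
T₁ = 284 °C = 557.1 K.
T₂ = 557.1 × 20.2^(2/5) = 1854 K.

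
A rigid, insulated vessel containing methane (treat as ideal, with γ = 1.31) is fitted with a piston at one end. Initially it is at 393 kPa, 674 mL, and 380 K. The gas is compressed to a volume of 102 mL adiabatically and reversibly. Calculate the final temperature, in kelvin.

T₂ ≈ 682 K

For a reversible adiabat TV^(γ−1) is constant, so T₂ = T₁ (V₁/V₂)^(γ−1).
T₂ = 380 × (674/102)^(0.31) = 682.3 K.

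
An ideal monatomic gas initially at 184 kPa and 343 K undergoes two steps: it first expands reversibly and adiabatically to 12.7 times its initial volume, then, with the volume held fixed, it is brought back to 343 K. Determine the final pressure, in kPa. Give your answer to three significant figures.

P₃ ≈ 14.5 kPa

For a monatomic ideal gas γ = 5/3.
Adiabatic step (PV^γ = const): P₂ = 184×(1/12.7)^(5/3) = 2.662 kPa; T₂ = 343×(1/12.7)^(2/3) = 63.01 K.
Isochoric: P₃ = P₂(T₃/T₂) = 2.662 × (343/63.01) = 14.49 kPa.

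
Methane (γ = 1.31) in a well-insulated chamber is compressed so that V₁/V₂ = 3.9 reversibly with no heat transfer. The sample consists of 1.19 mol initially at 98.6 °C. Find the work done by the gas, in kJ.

W ≈ -6.23 kJ

Adiabatic: T₁V₁^(γ−1) = T₂V₂^(γ−1) ⇒ T₂ = T₁ (V₁/V₂)^(γ−1).
T₁ = 98.6 °C = 371.8 K.
T₂ = 371.8 × 3.9^(0.31) = 566.9 K.
Q = 0, so ΔU = W_on_gas = nCᵥΔT with Cᵥ = R/(γ−1) = 26.82 J/(mol·K).
ΔU = 1.19 × 26.82 × (566.9 − 371.8) = 6227 J.
Work done by the gas = −ΔU = -6227 J.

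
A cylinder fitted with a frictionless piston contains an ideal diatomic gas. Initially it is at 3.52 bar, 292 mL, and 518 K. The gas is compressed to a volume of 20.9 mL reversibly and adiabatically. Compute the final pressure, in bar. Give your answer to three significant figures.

Since PV^γ is constant along a reversible adiabat, P₂ = P₁ (V₁/V₂)^γ.
γ = 7/5 for a diatomic ideal gas.
P₂ = 3.52 × (292/20.9)^(7/5) = 141.2 bar.

P₂ ≈ 141 bar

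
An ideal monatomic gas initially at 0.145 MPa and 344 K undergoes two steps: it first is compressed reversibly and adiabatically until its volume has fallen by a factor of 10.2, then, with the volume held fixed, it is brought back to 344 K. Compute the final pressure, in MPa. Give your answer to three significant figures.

P₃ ≈ 1.48 MPa

For a monatomic ideal gas γ = 5/3.
Adiabatic step (PV^γ = const): P₂ = 0.145×10.2^(5/3) = 6.956 MPa; T₂ = 344×10.2^(2/3) = 1618 K.
Isochoric: P₃ = P₂(T₃/T₂) = 6.956 × (344/1618) = 1.479 MPa.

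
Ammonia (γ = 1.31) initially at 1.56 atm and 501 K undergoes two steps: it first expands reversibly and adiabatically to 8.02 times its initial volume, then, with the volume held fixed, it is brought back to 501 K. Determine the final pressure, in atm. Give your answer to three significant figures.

Adiabatic step (PV^γ = const): P₂ = 1.56×(1/8.02)^(1.31) = 0.102 atm; T₂ = 501×(1/8.02)^(0.31) = 262.8 K.
Isochoric: P₃ = P₂(T₃/T₂) = 0.102 × (501/262.8) = 0.1945 atm.

P₃ ≈ 0.195 atm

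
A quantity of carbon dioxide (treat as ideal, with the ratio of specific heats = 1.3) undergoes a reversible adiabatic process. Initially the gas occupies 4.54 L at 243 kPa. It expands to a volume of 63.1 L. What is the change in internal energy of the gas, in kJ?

ΔU ≈ -2.01 kJ

P₂ = P₁(V₁/V₂)^γ = 243×(4.54/63.1)^(1.3) = 7.939 kPa.
For a reversible adiabat, W_by_gas = (P₁V₁ − P₂V₂)/(γ−1).
W_by = (243000×0.00454 − 7939×0.0631) / (0.3) = 2008 J.
Q = 0 ⇒ ΔU = −W_by = -2008 J.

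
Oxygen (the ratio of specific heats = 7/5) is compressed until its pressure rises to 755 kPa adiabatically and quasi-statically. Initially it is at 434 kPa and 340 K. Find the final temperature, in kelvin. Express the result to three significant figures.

Adiabatic: T₂/T₁ = (P₂/P₁)^((γ−1)/γ).
T₂ = 340 × (755/434)^(2/7) = 398.3 K.

T₂ ≈ 398 K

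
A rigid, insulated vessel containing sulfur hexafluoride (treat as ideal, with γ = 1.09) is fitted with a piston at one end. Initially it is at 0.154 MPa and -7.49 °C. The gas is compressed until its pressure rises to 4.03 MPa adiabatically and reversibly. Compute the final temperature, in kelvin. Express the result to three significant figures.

Adiabatic: T₂/T₁ = (P₂/P₁)^((γ−1)/γ).
T₁ = -7.49 °C = 265.7 K.
T₂ = 265.7 × (4.03/0.154)^(0.0826) = 347.8 K.

T₂ ≈ 348 K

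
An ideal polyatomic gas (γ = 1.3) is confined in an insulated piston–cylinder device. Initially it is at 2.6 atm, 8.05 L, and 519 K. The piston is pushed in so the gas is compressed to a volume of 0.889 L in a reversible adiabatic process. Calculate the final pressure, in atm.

P₂ ≈ 45.6 atm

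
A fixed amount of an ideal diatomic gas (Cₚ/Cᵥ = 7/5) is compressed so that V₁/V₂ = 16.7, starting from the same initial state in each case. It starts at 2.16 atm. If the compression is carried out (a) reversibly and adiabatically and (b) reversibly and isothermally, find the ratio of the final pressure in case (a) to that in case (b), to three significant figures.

Isothermal: P_b = P₁(V₁/V₂) = 2.16×16.7.
Adiabatic: P_a = P₁(V₁/V₂)^γ = 2.16×16.7^(7/5).
P_a/P_b = (V₁/V₂)^(γ−1) = 16.7^(2/5) = 3.084.

P_adiabatic / P_isothermal ≈ 3.08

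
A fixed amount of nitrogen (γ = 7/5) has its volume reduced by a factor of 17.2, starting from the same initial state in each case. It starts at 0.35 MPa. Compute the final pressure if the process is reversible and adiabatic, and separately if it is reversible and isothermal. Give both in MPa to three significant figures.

Isothermal: P₂ = P₁(V₁/V₂) = 0.35×17.2 = 6.02 MPa.
Adiabatic: P₂ = P₁(V₁/V₂)^γ = 0.35×17.2^(7/5) = 18.78 MPa.

adiabatic: 18.8 MPa; isothermal: 6.02 MPa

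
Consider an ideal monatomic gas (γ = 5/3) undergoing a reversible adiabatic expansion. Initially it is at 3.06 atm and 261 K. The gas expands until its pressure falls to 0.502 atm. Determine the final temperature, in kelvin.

Along an adiabat T P^((1−γ)/γ) is constant, so T₂ = T₁ (P₂/P₁)^((γ−1)/γ).
T₂ = 261 × (0.502/3.06)^(2/5) = 126.7 K.

T₂ ≈ 127 K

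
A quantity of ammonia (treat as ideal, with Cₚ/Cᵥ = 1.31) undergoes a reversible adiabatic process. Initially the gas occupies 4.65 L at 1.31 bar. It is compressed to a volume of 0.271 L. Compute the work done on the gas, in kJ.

W ≈ 2.78 kJ

P₂ = P₁(V₁/V₂)^γ = 1.31×(4.65/0.271)^(1.31) = 54.26 bar.
For a reversible adiabat, W_by_gas = (P₁V₁ − P₂V₂)/(γ−1).
W_by = (131000×0.00465 − 5.426×10^6×0.000271) / (0.31) = -2778 J.
W_on_gas = −W_by = 2778 J.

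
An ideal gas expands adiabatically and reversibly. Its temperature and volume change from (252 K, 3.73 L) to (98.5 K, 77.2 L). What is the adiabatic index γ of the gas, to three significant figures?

TV^(γ−1) = const ⇒ γ − 1 = ln(T₂/T₁) / ln(V₁/V₂).
γ = 1 + ln(98.5/252) / ln(3.73/77.2) = 1.31.

γ ≈ 1.31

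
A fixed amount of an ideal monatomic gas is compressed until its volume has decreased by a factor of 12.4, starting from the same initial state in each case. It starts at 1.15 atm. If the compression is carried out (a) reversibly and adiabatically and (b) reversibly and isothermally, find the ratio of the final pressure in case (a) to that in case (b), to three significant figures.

P_adiabatic / P_isothermal ≈ 5.36

For a monatomic ideal gas γ = 5/3.
Isothermal: P_b = P₁(V₁/V₂) = 1.15×12.4.
Adiabatic: P_a = P₁(V₁/V₂)^γ = 1.15×12.4^(5/3).
P_a/P_b = (V₁/V₂)^(γ−1) = 12.4^(2/3) = 5.357.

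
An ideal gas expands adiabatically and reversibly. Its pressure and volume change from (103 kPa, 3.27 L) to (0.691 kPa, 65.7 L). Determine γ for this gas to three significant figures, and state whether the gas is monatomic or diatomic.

PV^γ = const ⇒ γ = ln(P₂/P₁) / ln(V₁/V₂).
γ = ln(0.691/103) / ln(3.27/65.7) = 1.668.
γ ≈ 1.67 is close to 5/3, so the gas is monatomic.

γ ≈ 1.67; monatomic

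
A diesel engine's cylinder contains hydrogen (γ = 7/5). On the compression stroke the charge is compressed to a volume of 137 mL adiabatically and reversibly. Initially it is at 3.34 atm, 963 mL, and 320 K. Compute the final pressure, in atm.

P₂ ≈ 51.2 atm

Since PV^γ is constant along a reversible adiabat, P₂ = P₁ (V₁/V₂)^γ.
P₂ = 3.34 × (963/137)^(7/5) = 51.22 atm.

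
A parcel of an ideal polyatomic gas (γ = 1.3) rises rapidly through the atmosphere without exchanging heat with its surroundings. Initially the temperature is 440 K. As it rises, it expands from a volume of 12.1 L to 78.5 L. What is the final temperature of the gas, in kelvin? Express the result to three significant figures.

For a reversible adiabat TV^(γ−1) is constant, so T₂ = T₁ (V₁/V₂)^(γ−1).
T₂ = 440 × (12.1/78.5)^(0.3) = 251.1 K.

T₂ ≈ 251 K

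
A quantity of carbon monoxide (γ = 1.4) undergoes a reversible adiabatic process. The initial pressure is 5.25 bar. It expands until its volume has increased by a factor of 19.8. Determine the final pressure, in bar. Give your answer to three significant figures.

Since PV^γ is constant along a reversible adiabat, P₂ = P₁ (V₁/V₂)^γ.
P₂ = 5.25 × (1/19.8)^(1.4) = 0.08032 bar.

P₂ ≈ 0.0803 bar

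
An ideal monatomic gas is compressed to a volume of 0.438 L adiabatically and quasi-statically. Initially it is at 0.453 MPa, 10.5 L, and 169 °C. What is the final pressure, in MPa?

P₂ ≈ 90.3 MPa

Adiabatic: P₁V₁^γ = P₂V₂^γ ⇒ P₂ = P₁ (V₁/V₂)^γ.
γ = 5/3 for a monatomic ideal gas.
P₂ = 0.453 × (10.5/0.438)^(5/3) = 90.29 MPa.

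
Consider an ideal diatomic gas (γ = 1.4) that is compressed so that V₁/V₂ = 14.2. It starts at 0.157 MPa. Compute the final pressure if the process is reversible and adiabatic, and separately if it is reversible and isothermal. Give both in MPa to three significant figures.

Isothermal: P₂ = P₁(V₁/V₂) = 0.157×14.2 = 2.229 MPa.
Adiabatic: P₂ = P₁(V₁/V₂)^γ = 0.157×14.2^(1.4) = 6.443 MPa.

adiabatic: 6.44 MPa; isothermal: 2.23 MPa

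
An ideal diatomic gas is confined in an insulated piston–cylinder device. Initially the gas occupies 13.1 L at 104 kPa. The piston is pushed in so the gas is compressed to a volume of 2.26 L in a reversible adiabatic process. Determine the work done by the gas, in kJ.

W ≈ -3.47 kJ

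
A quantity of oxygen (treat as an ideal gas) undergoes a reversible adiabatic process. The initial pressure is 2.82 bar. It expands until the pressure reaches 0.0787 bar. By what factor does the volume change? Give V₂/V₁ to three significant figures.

From PV^γ = const, V₂/V₁ = (P₁/P₂)^(1/γ).
For a diatomic ideal gas γ = 7/5.
V₂/V₁ = (2.82/0.0787)^(5/7) = 12.89.

V₂/V₁ ≈ 12.9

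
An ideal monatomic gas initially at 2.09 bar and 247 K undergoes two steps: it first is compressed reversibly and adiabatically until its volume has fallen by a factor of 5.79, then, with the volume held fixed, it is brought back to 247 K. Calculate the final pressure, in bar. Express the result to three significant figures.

P₃ ≈ 12.1 bar

For a monatomic ideal gas γ = 5/3.
Adiabatic step (PV^γ = const): P₂ = 2.09×5.79^(5/3) = 39.02 bar; T₂ = 247×5.79^(2/3) = 796.4 K.
Isochoric: P₃ = P₂(T₃/T₂) = 39.02 × (247/796.4) = 12.1 bar.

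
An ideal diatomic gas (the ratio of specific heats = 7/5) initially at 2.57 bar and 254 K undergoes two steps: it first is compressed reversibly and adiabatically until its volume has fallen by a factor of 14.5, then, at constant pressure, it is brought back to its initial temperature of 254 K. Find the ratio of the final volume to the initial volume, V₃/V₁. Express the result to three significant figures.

Adiabatic step: V₂/V₁ = 0.06897; T₂ = T₁·14.5^(2/5) = 740.3 K.
Isobaric step: V₃/V₂ = T₃/T₂ = 254/740.3.
V₃/V₁ = (V₂/V₁)(V₃/V₂) = 0.06897 × (254/740.3) = 0.02366.

V₃/V₁ ≈ 0.0237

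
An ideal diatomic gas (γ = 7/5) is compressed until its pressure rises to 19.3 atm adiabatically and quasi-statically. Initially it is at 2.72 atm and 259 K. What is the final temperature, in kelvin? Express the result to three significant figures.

T₂ ≈ 453 K

Along an adiabat T P^((1−γ)/γ) is constant, so T₂ = T₁ (P₂/P₁)^((γ−1)/γ).
T₂ = 259 × (19.3/2.72)^(2/7) = 453.4 K.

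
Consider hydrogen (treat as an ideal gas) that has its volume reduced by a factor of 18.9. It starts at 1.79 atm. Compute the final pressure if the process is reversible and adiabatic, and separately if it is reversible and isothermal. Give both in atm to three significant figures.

adiabatic: 110 atm; isothermal: 33.8 atm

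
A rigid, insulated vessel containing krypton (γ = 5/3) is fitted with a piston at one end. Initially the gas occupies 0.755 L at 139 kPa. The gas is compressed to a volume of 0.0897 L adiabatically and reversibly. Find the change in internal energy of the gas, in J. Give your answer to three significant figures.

P₂ = P₁(V₁/V₂)^γ = 139×(0.755/0.0897)^(5/3) = 4841 kPa.
For a reversible adiabat, W_by_gas = (P₁V₁ − P₂V₂)/(γ−1).
W_by = (139000×0.000755 − 4.841×10^6×8.97×10^-5) / (2/3) = -493.9 J.
Q = 0 ⇒ ΔU = −W_by = 493.9 J.

ΔU ≈ 494 J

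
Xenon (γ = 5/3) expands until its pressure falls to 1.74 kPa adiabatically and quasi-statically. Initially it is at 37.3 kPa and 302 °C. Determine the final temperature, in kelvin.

Along an adiabat T P^((1−γ)/γ) is constant, so T₂ = T₁ (P₂/P₁)^((γ−1)/γ).
T₁ = 302 °C = 575.1 K.
T₂ = 575.1 × (1.74/37.3)^(2/5) = 168.8 K.

T₂ ≈ 169 K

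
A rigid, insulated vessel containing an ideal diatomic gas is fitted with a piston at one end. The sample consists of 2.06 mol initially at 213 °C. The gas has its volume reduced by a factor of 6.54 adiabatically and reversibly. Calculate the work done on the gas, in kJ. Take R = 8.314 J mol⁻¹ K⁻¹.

Adiabatic: T₁V₁^(γ−1) = T₂V₂^(γ−1) ⇒ T₂ = T₁ (V₁/V₂)^(γ−1).
γ = 7/5 for a diatomic ideal gas, so γ−1 = 2/5.
T₁ = 213 °C = 486.1 K.
T₂ = 486.1 × 6.54^(2/5) = 1030 K.
Q = 0, so ΔU = W_on_gas = nCᵥΔT with Cᵥ = R/(γ−1) = 20.79 J/(mol·K).
ΔU = 2.06 × 20.79 × (1030 − 486.1) = 23300 J.

W ≈ 23.3 kJ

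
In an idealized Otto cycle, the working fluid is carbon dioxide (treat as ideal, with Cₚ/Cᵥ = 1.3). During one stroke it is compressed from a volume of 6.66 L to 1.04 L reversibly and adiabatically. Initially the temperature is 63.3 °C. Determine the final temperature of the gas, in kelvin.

For a reversible adiabat TV^(γ−1) is constant, so T₂ = T₁ (V₁/V₂)^(γ−1).
T₁ = 63.3 °C = 336.4 K.
T₂ = 336.4 × (6.66/1.04)^(0.3) = 587.3 K.

T₂ ≈ 587 K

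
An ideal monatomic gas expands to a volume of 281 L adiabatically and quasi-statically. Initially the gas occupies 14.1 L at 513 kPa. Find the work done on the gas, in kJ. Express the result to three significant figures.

W ≈ -9.37 kJ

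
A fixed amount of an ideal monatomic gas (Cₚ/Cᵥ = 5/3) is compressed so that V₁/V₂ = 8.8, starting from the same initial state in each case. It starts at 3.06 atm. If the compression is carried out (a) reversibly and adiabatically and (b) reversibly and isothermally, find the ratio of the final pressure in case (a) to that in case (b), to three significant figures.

Isothermal: P_b = P₁(V₁/V₂) = 3.06×8.8.
Adiabatic: P_a = P₁(V₁/V₂)^γ = 3.06×8.8^(5/3).
P_a/P_b = (V₁/V₂)^(γ−1) = 8.8^(2/3) = 4.262.

P_adiabatic / P_isothermal ≈ 4.26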